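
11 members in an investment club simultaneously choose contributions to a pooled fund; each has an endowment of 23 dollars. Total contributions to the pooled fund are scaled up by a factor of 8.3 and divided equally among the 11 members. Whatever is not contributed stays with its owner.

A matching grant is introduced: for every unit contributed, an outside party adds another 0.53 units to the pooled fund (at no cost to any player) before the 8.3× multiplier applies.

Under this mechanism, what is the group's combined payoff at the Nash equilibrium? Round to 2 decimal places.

The effective private return per unit is now 8.3 × 1.53 / 11 = 1.1545 > 1, so every player's dominant strategy flips to full contribution.
At the Nash equilibrium everyone contributes 23. Group total payoff = 8.3 × 1.53 × 253 = 3212.85.

3212.85 dollars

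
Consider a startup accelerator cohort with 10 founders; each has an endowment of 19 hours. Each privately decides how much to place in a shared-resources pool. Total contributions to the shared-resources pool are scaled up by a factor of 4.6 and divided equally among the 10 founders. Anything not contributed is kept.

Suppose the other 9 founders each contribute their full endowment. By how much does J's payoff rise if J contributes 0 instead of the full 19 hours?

10.26 hours

Switching from a contribution of 19 to 0 lets J keep an extra 19 hours, but lowers the shared-resources pool by 19, which costs J their own share of that drop: 4.6/10 × 19 = 8.74.
Net gain = 19 − 8.74 = 10.26. The private return per contributed unit (0.4600) is below 1, so free-riding is indeed the best response regardless of what the others do.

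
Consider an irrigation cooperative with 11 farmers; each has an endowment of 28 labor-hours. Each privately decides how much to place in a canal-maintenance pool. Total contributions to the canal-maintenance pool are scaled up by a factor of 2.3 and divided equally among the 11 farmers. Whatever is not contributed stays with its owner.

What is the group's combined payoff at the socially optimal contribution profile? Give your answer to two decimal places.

Each contributed unit returns 2.300 to the group as a whole (0.2091 to each of 11 players), which exceeds 1, so the social optimum is full contribution: group total = 2.300 × 308 = 708.40.

708.40 labor-hours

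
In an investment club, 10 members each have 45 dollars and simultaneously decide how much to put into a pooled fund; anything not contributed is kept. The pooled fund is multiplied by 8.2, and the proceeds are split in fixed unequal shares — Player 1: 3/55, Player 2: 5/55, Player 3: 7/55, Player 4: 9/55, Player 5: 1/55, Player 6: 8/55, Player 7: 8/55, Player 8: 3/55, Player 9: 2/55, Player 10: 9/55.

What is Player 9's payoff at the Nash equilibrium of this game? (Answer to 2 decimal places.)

Player j's private return per contributed unit is 8.2 × (j's share). Contributing is weakly dominant for j when that share is at least 1/8.2 = 0.1220, and contributing 0 is dominant otherwise.
Player 3, Player 4, Player 6, Player 7 and Player 10 are above the threshold, contributing 45 each; the remaining 5 contribute 0. Total contributed: 225.
Player 9 keeps 45 and receives 8.2 × 225 × 2/55 = 67.09 from the pooled fund, for a payoff of 112.09.

112.09 dollars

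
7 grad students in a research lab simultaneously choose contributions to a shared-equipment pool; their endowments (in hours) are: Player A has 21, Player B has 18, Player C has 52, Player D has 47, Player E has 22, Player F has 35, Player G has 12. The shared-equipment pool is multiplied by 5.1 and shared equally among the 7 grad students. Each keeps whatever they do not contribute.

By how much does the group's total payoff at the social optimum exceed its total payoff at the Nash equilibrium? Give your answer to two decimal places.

848.70 hours

The private return per contributed unit is 5.1/7 = 0.7286 < 1 for every player regardless of endowment, so the Nash equilibrium is zero contribution and the group total is Σ E_j = 21 + 18 + 52 + 47 + 22 + 35 + 12 = 207.
Each contributed unit returns 5.100 to the group, so the social optimum is full contribution by everyone: group total = 5.100 × 207 = 1055.70.
Efficiency loss = (5.100 − 1) × 207 = 848.70.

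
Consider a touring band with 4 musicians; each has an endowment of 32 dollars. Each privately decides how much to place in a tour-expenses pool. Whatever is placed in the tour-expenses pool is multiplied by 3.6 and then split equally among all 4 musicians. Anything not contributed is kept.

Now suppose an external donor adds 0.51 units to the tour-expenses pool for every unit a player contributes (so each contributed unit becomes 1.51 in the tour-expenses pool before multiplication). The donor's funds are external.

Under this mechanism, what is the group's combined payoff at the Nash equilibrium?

The effective private return per unit is now 3.6 × 1.51 / 4 = 1.3590 > 1, so every player's dominant strategy flips to full contribution.
So the Nash equilibrium is full contribution by all 4; the group earns 3.6 × 1.51 × 128 = 695.81.

695.81 dollars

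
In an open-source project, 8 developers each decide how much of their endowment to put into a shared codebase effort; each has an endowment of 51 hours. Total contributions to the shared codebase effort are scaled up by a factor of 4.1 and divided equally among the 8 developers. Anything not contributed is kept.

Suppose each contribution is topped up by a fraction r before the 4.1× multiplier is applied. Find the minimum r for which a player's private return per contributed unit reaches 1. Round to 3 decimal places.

With matching at rate r, one contributed unit becomes (1 + r) in the shared codebase effort and returns 4.1 × (1 + r) / 8 to the contributor.
Setting this equal to 1: 1 + r = 8/4.1 = 1.9512.
So the minimum matching rate is r = 1.9512 − 1 = 0.951.

0.951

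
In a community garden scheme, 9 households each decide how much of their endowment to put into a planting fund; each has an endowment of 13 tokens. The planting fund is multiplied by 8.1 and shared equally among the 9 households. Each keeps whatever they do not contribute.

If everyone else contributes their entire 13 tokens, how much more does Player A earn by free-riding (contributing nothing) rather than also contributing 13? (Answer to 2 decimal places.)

1.30 tokens

Switching from a contribution of 13 to 0 lets Player A keep an extra 13 tokens, but lowers the planting fund by 13, which costs Player A their own share of that drop: 8.1/9 × 13 = 11.70.
Net gain = 13 − 11.70 = 1.30. The private return per contributed unit (0.9000) is below 1, so free-riding is indeed the best response regardless of what the others do.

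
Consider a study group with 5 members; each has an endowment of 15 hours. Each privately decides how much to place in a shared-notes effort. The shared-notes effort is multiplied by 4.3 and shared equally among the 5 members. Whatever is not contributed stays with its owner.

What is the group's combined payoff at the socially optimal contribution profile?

322.50 hours

Each contributed unit returns 4.300 to the group as a whole (0.8600 to each of 5 players), which exceeds 1, so the social optimum is full contribution: group total = 4.300 × 75 = 322.50.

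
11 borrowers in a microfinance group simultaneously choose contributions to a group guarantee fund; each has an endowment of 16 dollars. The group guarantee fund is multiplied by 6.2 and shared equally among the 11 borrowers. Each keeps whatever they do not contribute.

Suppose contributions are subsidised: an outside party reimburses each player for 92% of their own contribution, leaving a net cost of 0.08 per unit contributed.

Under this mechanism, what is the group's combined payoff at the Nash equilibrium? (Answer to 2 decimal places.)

1253.12 dollars

With the mechanism, a contributed unit returns (6.2/11) / 0.08 = 7.0455 per unit of net cost to the contributor — now above 1 — so contributing fully is weakly dominant for every player.
At the Nash equilibrium everyone contributes 16. Group total payoff = 11 × (16 × 0.92 + 6.2 × 16) = 1253.12.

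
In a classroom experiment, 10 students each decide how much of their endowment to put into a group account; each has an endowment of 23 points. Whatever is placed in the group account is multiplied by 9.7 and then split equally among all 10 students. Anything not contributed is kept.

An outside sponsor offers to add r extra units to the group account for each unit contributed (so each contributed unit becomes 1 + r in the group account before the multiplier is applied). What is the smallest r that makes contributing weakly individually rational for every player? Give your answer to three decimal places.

With matching at rate r, one contributed unit becomes (1 + r) in the group account and returns 9.7 × (1 + r) / 10 to the contributor.
Setting this equal to 1: 1 + r = 10/9.7 = 1.0309.
So the minimum matching rate is r = 1.0309 − 1 = 0.031.

0.031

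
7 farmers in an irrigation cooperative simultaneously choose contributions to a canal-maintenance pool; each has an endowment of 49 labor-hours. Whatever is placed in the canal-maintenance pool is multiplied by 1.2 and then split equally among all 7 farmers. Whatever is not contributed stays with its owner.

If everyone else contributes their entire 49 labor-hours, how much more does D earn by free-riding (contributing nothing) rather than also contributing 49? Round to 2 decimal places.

40.60 labor-hours

Switching from a contribution of 49 to 0 lets D keep an extra 49 labor-hours, but lowers the canal-maintenance pool by 49, which costs D their own share of that drop: 1.2/7 × 49 = 8.40.
Net gain = 49 − 8.40 = 40.60. The private return per contributed unit (0.1714) is below 1, so free-riding is indeed the best response regardless of what the others do.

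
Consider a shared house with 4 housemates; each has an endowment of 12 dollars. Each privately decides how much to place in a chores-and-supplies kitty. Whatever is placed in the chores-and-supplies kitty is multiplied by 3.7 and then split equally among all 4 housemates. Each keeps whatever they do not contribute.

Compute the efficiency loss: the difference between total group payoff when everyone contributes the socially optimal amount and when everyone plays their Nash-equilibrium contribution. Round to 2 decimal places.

129.60 dollars

Each contributed unit returns 3.7/4 = 0.9250 to its contributor — below 1 — so contributing 0 is dominant for every player. At the Nash equilibrium everyone keeps their 12, and the group total is 4 × 12 = 48.
Each contributed unit returns 3.700 to the group as a whole (0.9250 to each of 4 players), which exceeds 1, so the social optimum is full contribution: group total = 3.700 × 48 = 177.60.
Efficiency loss = 177.60 − 48 = 129.60.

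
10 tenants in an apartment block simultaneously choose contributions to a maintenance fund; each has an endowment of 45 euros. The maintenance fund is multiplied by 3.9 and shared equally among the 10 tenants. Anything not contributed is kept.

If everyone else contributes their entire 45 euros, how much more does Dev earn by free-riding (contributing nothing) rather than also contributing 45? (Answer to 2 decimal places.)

27.45 euros

Switching from a contribution of 45 to 0 lets Dev keep an extra 45 euros, but lowers the maintenance fund by 45, which costs Dev their own share of that drop: 3.9/10 × 45 = 17.55.
Net gain = 45 − 17.55 = 27.45. The private return per contributed unit (0.3900) is below 1, so free-riding is indeed the best response regardless of what the others do.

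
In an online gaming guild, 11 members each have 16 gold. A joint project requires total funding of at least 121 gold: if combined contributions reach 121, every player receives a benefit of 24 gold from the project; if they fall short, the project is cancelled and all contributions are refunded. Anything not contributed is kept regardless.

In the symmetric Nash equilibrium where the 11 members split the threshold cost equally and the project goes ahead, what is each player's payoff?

Equal share of the threshold: 121/11 = 11.
At this profile no one gains by cutting their contribution: any cut drops the total below 121, the project is cancelled, contributions are refunded, and the deviator ends with 16, which is less than 16 − 11 + 24 = 29. Contributing more than 11 just wastes the excess. So contributing exactly 11 is a best response.
Each player's payoff: 16 − 11 + 24 = 29.

29 gold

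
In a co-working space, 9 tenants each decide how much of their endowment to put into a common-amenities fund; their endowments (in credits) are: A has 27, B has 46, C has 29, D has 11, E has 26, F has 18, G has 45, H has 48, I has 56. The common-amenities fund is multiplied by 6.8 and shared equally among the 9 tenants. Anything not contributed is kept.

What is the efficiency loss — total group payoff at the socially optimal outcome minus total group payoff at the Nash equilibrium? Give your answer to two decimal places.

The private return per contributed unit is 6.8/9 = 0.7556 < 1 for every player regardless of endowment, so the Nash equilibrium is zero contribution and the group total is Σ E_j = 27 + 46 + 29 + 11 + 26 + 18 + 45 + 48 + 56 = 306.
Each contributed unit returns 6.800 to the group, so the social optimum is full contribution by everyone: group total = 6.800 × 306 = 2080.80.
Efficiency loss = (6.800 − 1) × 306 = 1774.80.

1774.80 credits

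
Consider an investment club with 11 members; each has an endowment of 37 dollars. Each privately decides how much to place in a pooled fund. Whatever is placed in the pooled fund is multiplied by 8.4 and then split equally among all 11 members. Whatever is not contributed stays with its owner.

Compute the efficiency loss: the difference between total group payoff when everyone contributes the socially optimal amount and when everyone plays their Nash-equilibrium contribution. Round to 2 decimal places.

3011.80 dollars

Each contributed unit returns 8.4/11 = 0.7636 to its contributor — below 1 — so contributing 0 is dominant for every player. At the Nash equilibrium everyone keeps their 37, and the group total is 11 × 37 = 407.
Each contributed unit returns 8.400 to the group as a whole (0.7636 to each of 11 players), which exceeds 1, so the social optimum is full contribution: group total = 8.400 × 407 = 3418.80.
Efficiency loss = 3418.80 − 407 = 3011.80.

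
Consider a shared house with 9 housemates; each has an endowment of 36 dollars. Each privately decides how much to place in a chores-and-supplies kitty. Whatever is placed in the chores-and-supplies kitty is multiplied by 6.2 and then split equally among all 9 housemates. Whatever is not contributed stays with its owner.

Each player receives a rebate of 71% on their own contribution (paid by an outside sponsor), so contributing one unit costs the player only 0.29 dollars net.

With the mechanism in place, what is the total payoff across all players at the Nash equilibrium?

Under the mechanism each unit contributed yields (6.2/9) / 0.29 = 2.3755 back to its contributor per unit of net cost, which exceeds 1, making full contribution the dominant choice for everyone.
So the Nash equilibrium is full contribution by all 9; the group earns 9 × (36 × 0.71 + 6.2 × 36) = 2238.84.

2238.84 dollars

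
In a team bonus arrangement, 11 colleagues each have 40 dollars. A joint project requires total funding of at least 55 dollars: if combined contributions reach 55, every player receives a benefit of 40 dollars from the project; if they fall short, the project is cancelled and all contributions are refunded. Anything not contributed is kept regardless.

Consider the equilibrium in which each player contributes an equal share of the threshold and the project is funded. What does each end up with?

75 dollars

Equal share of the threshold: 55/11 = 5.
At this profile no one gains by cutting their contribution: any cut drops the total below 55, the project is cancelled, contributions are refunded, and the deviator ends with 40, which is less than 40 − 5 + 40 = 75. Contributing more than 5 just wastes the excess. So contributing exactly 5 is a best response.
Each player's payoff: 40 − 5 + 40 = 75.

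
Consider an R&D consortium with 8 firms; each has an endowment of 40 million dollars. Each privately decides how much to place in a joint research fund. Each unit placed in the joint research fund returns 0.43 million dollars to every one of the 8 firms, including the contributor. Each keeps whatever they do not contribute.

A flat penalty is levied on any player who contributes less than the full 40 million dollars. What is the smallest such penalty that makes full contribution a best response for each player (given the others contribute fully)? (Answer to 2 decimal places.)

22.80 million dollars

Given the others contribute fully, the best deviation is to contribute 0 (any partial contribution still incurs the fine and gives up units whose private return 0.43 is below 1).
Deviating from 40 to 0 saves 40 million dollars but forfeits the deviator's share of the drop in the joint research fund: 0.43 × 40 = 17.20.
So the deviation gain is 40 − 17.20 = 22.80, and the fine must be at least 22.80 million dollars to wipe it out.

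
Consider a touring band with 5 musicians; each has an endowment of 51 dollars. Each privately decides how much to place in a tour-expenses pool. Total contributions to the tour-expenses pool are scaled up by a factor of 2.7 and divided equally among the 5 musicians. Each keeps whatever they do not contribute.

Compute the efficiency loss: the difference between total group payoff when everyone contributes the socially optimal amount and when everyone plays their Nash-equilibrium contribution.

Each contributed unit returns 2.7/5 = 0.5400 to its contributor — below 1 — so contributing 0 is dominant for every player. At the Nash equilibrium everyone keeps their 51, and the group total is 5 × 51 = 255.
Each contributed unit returns 2.700 to the group as a whole (0.5400 to each of 5 players), which exceeds 1, so the social optimum is full contribution: group total = 2.700 × 255 = 688.50.
Efficiency loss = 688.50 − 255 = 433.50.

433.50 dollars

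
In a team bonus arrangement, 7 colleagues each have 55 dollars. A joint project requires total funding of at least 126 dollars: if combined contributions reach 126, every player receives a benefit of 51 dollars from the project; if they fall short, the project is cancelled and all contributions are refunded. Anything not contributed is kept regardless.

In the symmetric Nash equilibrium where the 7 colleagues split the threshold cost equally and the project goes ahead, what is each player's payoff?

88 dollars

Equal share of the threshold: 126/7 = 18.
At this profile no one gains by cutting their contribution: any cut drops the total below 126, the project is cancelled, contributions are refunded, and the deviator ends with 55, which is less than 55 − 18 + 51 = 88. Contributing more than 18 just wastes the excess. So contributing exactly 18 is a best response.
Each player's payoff: 55 − 18 + 51 = 88.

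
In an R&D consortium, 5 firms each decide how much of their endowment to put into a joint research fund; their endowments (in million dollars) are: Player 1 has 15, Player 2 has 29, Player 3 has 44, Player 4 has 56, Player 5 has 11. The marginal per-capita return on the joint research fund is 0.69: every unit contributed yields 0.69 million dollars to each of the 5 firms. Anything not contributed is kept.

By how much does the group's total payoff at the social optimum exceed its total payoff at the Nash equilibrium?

The private return per contributed unit is 0.69 < 1 for everyone, so the Nash equilibrium is zero contribution and the group total is Σ E_j = 15 + 29 + 44 + 56 + 11 = 155.
Each contributed unit returns 3.450 to the group, so the social optimum is full contribution by everyone: group total = 3.450 × 155 = 534.75.
Efficiency loss = (3.450 − 1) × 155 = 379.75.

379.75 million dollars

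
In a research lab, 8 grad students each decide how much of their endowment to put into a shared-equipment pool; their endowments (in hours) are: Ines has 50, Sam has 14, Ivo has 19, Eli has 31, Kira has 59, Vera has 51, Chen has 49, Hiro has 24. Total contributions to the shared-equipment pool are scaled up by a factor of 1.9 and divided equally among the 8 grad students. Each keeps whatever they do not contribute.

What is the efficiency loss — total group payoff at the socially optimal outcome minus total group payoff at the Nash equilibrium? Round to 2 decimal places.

The private return per contributed unit is 1.9/8 = 0.2375 < 1 for every player regardless of endowment, so the Nash equilibrium is zero contribution and the group total is Σ E_j = 50 + 14 + 19 + 31 + 59 + 51 + 49 + 24 = 297.
Each contributed unit returns 1.900 to the group, so the social optimum is full contribution by everyone: group total = 1.900 × 297 = 564.30.
Efficiency loss = (1.900 − 1) × 297 = 267.30.

267.30 hours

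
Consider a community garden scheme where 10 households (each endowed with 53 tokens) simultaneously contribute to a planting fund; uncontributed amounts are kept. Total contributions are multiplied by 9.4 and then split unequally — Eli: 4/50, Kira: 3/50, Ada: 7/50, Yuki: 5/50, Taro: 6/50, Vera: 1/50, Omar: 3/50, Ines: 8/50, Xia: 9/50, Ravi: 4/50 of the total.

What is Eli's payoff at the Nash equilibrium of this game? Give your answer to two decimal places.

212.42 tokens

Each unit j contributes comes back to j as 9.4 × (j's share), so j prefers to contribute only if that share exceeds 1/9.4 = 0.1064; otherwise keeping the unit dominates.
Ada, Taro, Ines and Xia clear that bar, contributing 53 each; the remaining 6 contribute 0. Total contributed: 212.
Eli keeps 53 and receives 9.4 × 212 × 4/50 = 159.42 from the planting fund, for a payoff of 212.42.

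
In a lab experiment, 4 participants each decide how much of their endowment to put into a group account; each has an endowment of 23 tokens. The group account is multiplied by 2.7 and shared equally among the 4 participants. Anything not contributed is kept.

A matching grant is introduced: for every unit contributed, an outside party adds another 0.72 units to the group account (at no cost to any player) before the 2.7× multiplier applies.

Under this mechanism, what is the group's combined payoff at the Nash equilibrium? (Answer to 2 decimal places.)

The effective private return per unit is now 2.7 × 1.72 / 4 = 1.1610 > 1, so every player's dominant strategy flips to full contribution.
So the Nash equilibrium is full contribution by all 4; the group earns 2.7 × 1.72 × 92 = 427.25.

427.25 tokens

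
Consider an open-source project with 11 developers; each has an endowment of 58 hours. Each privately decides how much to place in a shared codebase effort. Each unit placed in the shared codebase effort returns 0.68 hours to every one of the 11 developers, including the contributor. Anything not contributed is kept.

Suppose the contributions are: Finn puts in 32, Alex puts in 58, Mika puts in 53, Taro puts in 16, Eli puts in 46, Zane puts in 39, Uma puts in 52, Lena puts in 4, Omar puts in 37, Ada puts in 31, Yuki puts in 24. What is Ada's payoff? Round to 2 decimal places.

Total contributed: 32 + 58 + 53 + 16 + 46 + 39 + 52 + 4 + 37 + 31 + 24 = 392.
Each receives 0.68 × 392 = 266.56 from the shared codebase effort.
Ada keeps 58 − 31 = 27, so Ada's payoff is 27 + 266.56 = 293.56.

293.56 hours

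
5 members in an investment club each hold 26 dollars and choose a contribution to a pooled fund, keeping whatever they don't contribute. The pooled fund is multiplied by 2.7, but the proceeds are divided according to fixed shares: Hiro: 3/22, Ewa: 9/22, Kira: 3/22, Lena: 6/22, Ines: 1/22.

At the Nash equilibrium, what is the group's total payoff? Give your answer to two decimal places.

174.20 dollars

A player with share s gets back 2.7·s per unit contributed, so full contribution is dominant for anyone with s > 1/2.7 = 0.3704 and zero contribution is dominant for anyone below.
The only share above 0.3704 is Ewa's 9/22, contributing 26; the remaining 4 contribute 0. Total contributed: 26.
The pooled fund pays out 2.7 × 26 = 70.20 in total (split across the unequal shares, but the aggregate is all that matters for the group sum).
The 4 free-riders keep 26 each, adding 104. Group total = 104 + 70.20 = 174.20.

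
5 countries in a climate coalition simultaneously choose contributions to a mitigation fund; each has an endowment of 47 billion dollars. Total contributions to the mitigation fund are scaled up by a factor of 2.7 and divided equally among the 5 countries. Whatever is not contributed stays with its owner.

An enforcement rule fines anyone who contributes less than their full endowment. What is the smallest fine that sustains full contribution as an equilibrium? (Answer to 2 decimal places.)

Given the others contribute fully, the best deviation is to contribute 0 (any partial contribution still incurs the fine and gives up units whose private return 0.5400 is below 1).
Deviating from 47 to 0 saves 47 billion dollars but forfeits the deviator's share of the drop in the mitigation fund: 2.7/5 × 47 = 25.38.
So the deviation gain is 47 − 25.38 = 21.62, and the fine must be at least 21.62 billion dollars to wipe it out.

21.62 billion dollars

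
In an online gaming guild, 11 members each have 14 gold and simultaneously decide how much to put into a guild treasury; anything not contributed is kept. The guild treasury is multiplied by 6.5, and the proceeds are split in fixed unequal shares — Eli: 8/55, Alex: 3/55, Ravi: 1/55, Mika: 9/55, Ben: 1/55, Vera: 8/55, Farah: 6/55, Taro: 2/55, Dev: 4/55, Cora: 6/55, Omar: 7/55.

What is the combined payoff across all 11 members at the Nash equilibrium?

Player j's private return per contributed unit is 6.5 × (j's share). Contributing is weakly dominant for j when that share is at least 1/6.5 = 0.1538, and contributing 0 is dominant otherwise.
Mika alone (share 9/55) is above the threshold, contributing 14; the remaining 10 contribute 0. Total contributed: 14.
The guild treasury pays out 6.5 × 14 = 91.00 in total (split across the unequal shares, but the aggregate is all that matters for the group sum).
The 10 free-riders keep 14 each, adding 140. Group total = 140 + 91.00 = 231.00.

231.00 gold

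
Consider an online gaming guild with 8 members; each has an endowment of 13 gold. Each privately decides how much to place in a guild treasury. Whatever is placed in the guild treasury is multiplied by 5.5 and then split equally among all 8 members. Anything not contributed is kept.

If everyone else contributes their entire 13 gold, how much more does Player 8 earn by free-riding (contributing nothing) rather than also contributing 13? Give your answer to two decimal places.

Switching from a contribution of 13 to 0 lets Player 8 keep an extra 13 gold, but lowers the guild treasury by 13, which costs Player 8 their own share of that drop: 5.5/8 × 13 = 8.94.
Net gain = 13 − 8.94 = 4.06. The private return per contributed unit (0.6875) is below 1, so free-riding is indeed the best response regardless of what the others do.

4.06 gold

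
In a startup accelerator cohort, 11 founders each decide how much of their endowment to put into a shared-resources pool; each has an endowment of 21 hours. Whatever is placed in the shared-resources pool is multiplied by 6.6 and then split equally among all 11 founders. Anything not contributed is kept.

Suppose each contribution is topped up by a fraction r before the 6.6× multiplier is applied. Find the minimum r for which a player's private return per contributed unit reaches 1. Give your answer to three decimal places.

0.667

With matching at rate r, one contributed unit becomes (1 + r) in the shared-resources pool and returns 6.6 × (1 + r) / 11 to the contributor.
Setting this equal to 1: 1 + r = 11/6.6 = 1.6667.
So the minimum matching rate is r = 1.6667 − 1 = 0.667.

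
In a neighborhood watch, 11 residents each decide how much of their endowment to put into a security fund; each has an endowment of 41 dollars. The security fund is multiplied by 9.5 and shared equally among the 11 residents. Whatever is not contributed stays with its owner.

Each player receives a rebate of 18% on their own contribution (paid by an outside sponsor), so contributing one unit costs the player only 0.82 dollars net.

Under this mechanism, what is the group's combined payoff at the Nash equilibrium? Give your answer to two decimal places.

Under the mechanism each unit contributed yields (9.5/11) / 0.82 = 1.0532 back to its contributor per unit of net cost, which exceeds 1, making full contribution the dominant choice for everyone.
So the Nash equilibrium is full contribution by all 11; the group earns 11 × (41 × 0.18 + 9.5 × 41) = 4365.68.

4365.68 dollars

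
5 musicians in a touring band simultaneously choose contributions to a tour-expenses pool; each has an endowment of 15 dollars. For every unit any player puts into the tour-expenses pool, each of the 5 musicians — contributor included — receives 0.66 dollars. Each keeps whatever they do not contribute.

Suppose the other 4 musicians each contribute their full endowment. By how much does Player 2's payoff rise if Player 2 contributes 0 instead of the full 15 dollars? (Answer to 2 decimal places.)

5.10 dollars

Switching from a contribution of 15 to 0 lets Player 2 keep an extra 15 dollars, but lowers the tour-expenses pool by 15, which costs Player 2 their own share of that drop: 0.66 × 15 = 9.90.
Net gain = 15 − 9.90 = 5.10. The private return per contributed unit (0.66) is below 1, so free-riding is indeed the best response regardless of what the others do.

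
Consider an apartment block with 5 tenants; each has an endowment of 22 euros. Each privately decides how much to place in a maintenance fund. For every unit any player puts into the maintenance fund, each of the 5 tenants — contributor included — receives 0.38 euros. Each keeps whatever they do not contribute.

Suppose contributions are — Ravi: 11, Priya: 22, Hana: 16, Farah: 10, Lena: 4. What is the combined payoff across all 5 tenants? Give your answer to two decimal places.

Total contributed: 11 + 22 + 16 + 10 + 4 = 63; total kept: 5 × 22 − 63 = 47.
The maintenance fund pays out 0.38 × 5 × 63 = 119.70 in aggregate.
Group total = 47 + 119.70 = 166.70.

166.70 euros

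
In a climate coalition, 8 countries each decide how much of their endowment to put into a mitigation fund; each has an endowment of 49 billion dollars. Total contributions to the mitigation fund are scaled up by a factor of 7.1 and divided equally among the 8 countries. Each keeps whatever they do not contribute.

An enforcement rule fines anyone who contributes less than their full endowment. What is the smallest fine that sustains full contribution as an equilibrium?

5.51 billion dollars

Given the others contribute fully, the best deviation is to contribute 0 (any partial contribution still incurs the fine and gives up units whose private return 0.8875 is below 1).
Deviating from 49 to 0 saves 49 billion dollars but forfeits the deviator's share of the drop in the mitigation fund: 7.1/8 × 49 = 43.49.
So the deviation gain is 49 − 43.49 = 5.51, and the fine must be at least 5.51 billion dollars to wipe it out.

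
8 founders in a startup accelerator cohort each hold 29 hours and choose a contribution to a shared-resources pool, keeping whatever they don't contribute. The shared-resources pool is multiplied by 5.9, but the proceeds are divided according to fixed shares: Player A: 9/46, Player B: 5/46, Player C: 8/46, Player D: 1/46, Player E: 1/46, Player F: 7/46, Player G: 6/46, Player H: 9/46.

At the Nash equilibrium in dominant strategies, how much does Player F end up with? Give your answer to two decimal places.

A player with share s gets back 5.9·s per unit contributed, so full contribution is dominant for anyone with s > 1/5.9 = 0.1695 and zero contribution is dominant for anyone below.
The shares above 0.1695 belong to Player A, Player C and Player H, contributing 29 each; the remaining 5 contribute 0. Total contributed: 87.
Player F keeps 29 and receives 5.9 × 87 × 7/46 = 78.11 from the shared-resources pool, for a payoff of 107.11.

107.11 hours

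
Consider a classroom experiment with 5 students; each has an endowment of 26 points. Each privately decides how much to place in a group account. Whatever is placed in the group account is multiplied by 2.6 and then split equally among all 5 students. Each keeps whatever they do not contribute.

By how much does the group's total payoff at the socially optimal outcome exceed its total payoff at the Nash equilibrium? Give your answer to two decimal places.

208.00 points

Each contributed unit returns 2.6/5 = 0.5200 to its contributor — below 1 — so contributing 0 is dominant for every player. At the Nash equilibrium everyone keeps their 26, and the group total is 5 × 26 = 130.
Each contributed unit returns 2.600 to the group as a whole (0.5200 to each of 5 players), which exceeds 1, so the social optimum is full contribution: group total = 2.600 × 130 = 338.00.
Efficiency loss = 338.00 − 130 = 208.00.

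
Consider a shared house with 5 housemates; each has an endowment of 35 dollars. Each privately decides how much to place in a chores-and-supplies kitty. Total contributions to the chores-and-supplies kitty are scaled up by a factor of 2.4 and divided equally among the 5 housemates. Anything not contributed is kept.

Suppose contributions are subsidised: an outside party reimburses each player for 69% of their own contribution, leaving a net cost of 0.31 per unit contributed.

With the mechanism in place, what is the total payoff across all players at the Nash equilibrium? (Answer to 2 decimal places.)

With the mechanism, a contributed unit returns (2.4/5) / 0.31 = 1.5484 per unit of net cost to the contributor — now above 1 — so contributing fully is weakly dominant for every player.
So the Nash equilibrium is full contribution by all 5; the group earns 5 × (35 × 0.69 + 2.4 × 35) = 540.75.

540.75 dollars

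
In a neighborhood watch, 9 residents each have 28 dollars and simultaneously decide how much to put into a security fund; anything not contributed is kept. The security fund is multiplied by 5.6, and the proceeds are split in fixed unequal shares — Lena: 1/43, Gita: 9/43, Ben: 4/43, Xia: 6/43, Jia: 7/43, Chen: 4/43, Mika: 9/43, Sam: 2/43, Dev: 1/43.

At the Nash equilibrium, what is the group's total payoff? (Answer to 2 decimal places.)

509.60 dollars

A player with share s gets back 5.6·s per unit contributed, so full contribution is dominant for anyone with s > 1/5.6 = 0.1786 and zero contribution is dominant for anyone below.
Gita and Mika clear that bar, contributing 28 each; the remaining 7 contribute 0. Total contributed: 56.
The security fund pays out 5.6 × 56 = 313.60 in total (split across the unequal shares, but the aggregate is all that matters for the group sum).
The 7 free-riders keep 28 each, adding 196. Group total = 196 + 313.60 = 509.60.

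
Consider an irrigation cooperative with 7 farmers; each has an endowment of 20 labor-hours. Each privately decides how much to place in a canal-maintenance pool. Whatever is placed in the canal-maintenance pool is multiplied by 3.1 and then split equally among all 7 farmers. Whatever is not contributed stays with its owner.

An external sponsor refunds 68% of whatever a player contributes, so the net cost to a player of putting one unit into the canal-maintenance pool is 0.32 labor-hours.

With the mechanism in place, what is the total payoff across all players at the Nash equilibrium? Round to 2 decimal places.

529.20 labor-hours

The effective private return per unit is now (3.1/7) / 0.32 = 1.3839 > 1, so every player's dominant strategy flips to full contribution.
So the Nash equilibrium is full contribution by all 7; the group earns 7 × (20 × 0.68 + 3.1 × 20) = 529.20.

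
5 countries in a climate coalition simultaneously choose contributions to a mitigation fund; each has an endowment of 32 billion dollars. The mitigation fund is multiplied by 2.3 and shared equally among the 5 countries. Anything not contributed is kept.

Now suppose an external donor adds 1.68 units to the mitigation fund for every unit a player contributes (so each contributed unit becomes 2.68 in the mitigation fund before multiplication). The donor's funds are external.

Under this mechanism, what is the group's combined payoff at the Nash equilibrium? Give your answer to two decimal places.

986.24 billion dollars

With the mechanism, a contributed unit returns 2.3 × 2.68 / 5 = 1.2328 per unit of net cost to the contributor — now above 1 — so contributing fully is weakly dominant for every player.
At the Nash equilibrium everyone contributes 32. Group total payoff = 2.3 × 2.68 × 160 = 986.24.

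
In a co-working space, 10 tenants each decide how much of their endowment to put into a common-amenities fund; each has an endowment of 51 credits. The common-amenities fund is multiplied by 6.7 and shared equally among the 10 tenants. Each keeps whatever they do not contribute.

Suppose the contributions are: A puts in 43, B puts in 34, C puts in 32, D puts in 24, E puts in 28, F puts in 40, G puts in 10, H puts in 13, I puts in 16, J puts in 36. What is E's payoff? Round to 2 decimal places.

Total contributed: 43 + 34 + 32 + 24 + 28 + 40 + 10 + 13 + 16 + 36 = 276.
Each receives 6.7 × 276 / 10 = 184.92 from the common-amenities fund.
E keeps 51 − 28 = 23, so E's payoff is 23 + 184.92 = 207.92.

207.92 credits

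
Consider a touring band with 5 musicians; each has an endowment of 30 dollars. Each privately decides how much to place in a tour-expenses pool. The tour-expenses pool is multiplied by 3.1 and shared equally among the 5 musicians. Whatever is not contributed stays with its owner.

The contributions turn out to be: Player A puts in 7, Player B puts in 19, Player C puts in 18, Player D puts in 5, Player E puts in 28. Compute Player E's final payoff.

Total contributed: 7 + 19 + 18 + 5 + 28 = 77.
Each receives 3.1 × 77 / 5 = 47.74 from the tour-expenses pool.
Player E keeps 30 − 28 = 2, so Player E's payoff is 2 + 47.74 = 49.74.

49.74 dollars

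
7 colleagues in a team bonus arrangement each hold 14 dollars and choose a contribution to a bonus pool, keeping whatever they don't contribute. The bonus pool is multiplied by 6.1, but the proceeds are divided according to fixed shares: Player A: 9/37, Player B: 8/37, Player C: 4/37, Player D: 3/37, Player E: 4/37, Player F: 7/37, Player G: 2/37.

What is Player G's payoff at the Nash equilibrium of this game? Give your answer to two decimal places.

27.85 dollars

Each unit j contributes comes back to j as 6.1 × (j's share), so j prefers to contribute only if that share exceeds 1/6.1 = 0.1639; otherwise keeping the unit dominates.
The shares above 0.1639 belong to Player A, Player B and Player F, contributing 14 each; the remaining 4 contribute 0. Total contributed: 42.
Player G keeps 14 and receives 6.1 × 42 × 2/37 = 13.85 from the bonus pool, for a payoff of 27.85.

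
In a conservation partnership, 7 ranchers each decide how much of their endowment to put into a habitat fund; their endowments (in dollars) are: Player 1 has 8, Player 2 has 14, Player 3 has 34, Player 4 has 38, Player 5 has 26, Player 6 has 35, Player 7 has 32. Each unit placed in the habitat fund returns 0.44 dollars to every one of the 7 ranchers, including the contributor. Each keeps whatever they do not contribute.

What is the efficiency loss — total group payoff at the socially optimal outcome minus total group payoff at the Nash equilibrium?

The private return per contributed unit is 0.44 < 1 for everyone, so the Nash equilibrium is zero contribution and the group total is Σ E_j = 8 + 14 + 34 + 38 + 26 + 35 + 32 = 187.
Each contributed unit returns 3.080 to the group, so the social optimum is full contribution by everyone: group total = 3.080 × 187 = 575.96.
Efficiency loss = (3.080 − 1) × 187 = 388.96.

388.96 dollars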